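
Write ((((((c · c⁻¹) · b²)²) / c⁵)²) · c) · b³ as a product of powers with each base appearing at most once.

((((((c · c⁻¹) · b²)²) / c⁵)²) · c) · b³
= ((((((c · c⁻¹) · b²)²)²) / ((c⁵)²)) · c) · b³    [power of a quotient]
= (((((c · c⁻¹) · b²)⁴) / ((c⁵)²)) · c) · b³    [power of a power]
= (((((c · c⁻¹)⁴) · ((b²)⁴)) / ((c⁵)²)) · c) · b³    [power of a product]
= (((((c⁴) · ((c⁻¹)⁴)) · ((b²)⁴)) / ((c⁵)²)) · c) · b³    [power of a product]
= ((((c⁴ · c⁻⁴) · ((b²)⁴)) / ((c⁵)²)) · c) · b³    [power of a power]
= (((c⁰ · ((b²)⁴)) / ((c⁵)²)) · c) · b³    [product of powers]
= (((c⁰ · b⁸) / ((c⁵)²)) · c) · b³    [power of a power]
= (((c⁰ · b⁸) / c¹⁰) · c) · b³    [power of a power]
= b¹¹c⁻⁹    [quotient of powers; product of powers]

b¹¹c⁻⁹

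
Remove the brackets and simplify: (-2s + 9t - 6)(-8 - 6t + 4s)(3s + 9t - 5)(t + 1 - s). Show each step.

(-2s + 9t - 6)(-8 - 6t + 4s)(3s + 9t - 5)(t + 1 - s)
= (16s + 12st - 8s^2 - 72t - 54t^2 + 36st + 48 + 36t - 24s)(3s + 9t - 5)(t + 1 - s)    [distributive law]
= (-8s + 48st - 8s^2 - 36t - 54t^2 + 48)(3s + 9t - 5)(t + 1 - s)    [combine like terms]
= (-24s^2 - 72st + 40s + 144s^2t + 432st^2 - 240st - 24s^3 - 72s^2t + 40s^2 - 108st - 324t^2 + 180t - 162st^2 - 486t^3 + 270t^2 + 144s + 432t - 240)(t + 1 - s)    [distributive law]
= (16s^2 - 420st + 184s + 72s^2t + 270st^2 - 24s^3 - 54t^2 + 612t - 486t^3 - 240)(t + 1 - s)    [combine like terms]
= 16s^2t + 16s^2 - 16s^3 - 420st^2 - 420st + 420s^2t + 184st + 184s - 184s^2 + 72s^2t^2 + 72s^2t - 72s^3t + 270st^3 + 270st^2 - 270s^2t^2 - 24s^3t - 24s^3 + 24s^4 - 54t^3 - 54t^2 + 54st^2 + 612t^2 + 612t - 612st - 486t^4 - 486t^3 + 486st^3 - 240t - 240 + 240s    [distributive law]
= 508s^2t - 168s^2 - 40s^3 - 96st^2 - 848st + 424s - 198s^2t^2 - 96s^3t + 756st^3 + 24s^4 - 540t^3 + 558t^2 + 372t - 486t^4 - 240    [combine like terms]

508s^2t - 168s^2 - 40s^3 - 96st^2 - 848st + 424s - 198s^2t^2 - 96s^3t + 756st^3 + 24s^4 - 540t^3 + 558t^2 + 372t - 486t^4 - 240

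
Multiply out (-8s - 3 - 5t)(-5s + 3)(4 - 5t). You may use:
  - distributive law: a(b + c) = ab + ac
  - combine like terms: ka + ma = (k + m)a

(-8s - 3 - 5t)(-5s + 3)(4 - 5t)
= (40s^2 - 24s + 15s - 9 + 25st - 15t)(4 - 5t)    [distributive law]
= (40s^2 - 9s - 9 + 25st - 15t)(4 - 5t)    [combine like terms]
= 160s^2 - 200s^2t - 36s + 45st - 36 + 45t + 100st - 125st^2 - 60t + 75t^2    [distributive law]
= 160s^2 - 200s^2t - 36s + 145st - 36 - 15t - 125st^2 + 75t^2    [combine like terms]

160s^2 - 200s^2t - 36s + 145st - 36 - 15t - 125st^2 + 75t^2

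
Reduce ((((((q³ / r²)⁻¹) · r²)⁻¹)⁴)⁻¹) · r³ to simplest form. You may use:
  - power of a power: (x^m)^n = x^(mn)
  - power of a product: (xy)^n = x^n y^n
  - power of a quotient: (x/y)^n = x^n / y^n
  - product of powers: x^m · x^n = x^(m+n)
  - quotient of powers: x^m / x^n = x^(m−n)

q⁻¹²r¹⁹

((((((q³ / r²)⁻¹) · r²)⁻¹)⁴)⁻¹) · r³
= (((((q³ / r²)⁻¹) · r²)⁻¹)⁻⁴) · r³    [power of a power]
= ((((q³ / r²)⁻¹) · r²)⁴) · r³    [power of a power]
= ((((q³ / r²)⁻¹)⁴) · ((r²)⁴)) · r³    [power of a product]
= (((q³ / r²)⁻⁴) · ((r²)⁴)) · r³    [power of a power]
= ((((q³)⁻⁴) / ((r²)⁻⁴)) · ((r²)⁴)) · r³    [power of a quotient]
= ((q⁻¹² / ((r²)⁻⁴)) · ((r²)⁴)) · r³    [power of a power]
= ((q⁻¹² / r⁻⁸) · ((r²)⁴)) · r³    [power of a power]
= ((q⁻¹² / r⁻⁸) · r⁸) · r³    [power of a power]
= q⁻¹²r¹⁹    [quotient of powers; product of powers]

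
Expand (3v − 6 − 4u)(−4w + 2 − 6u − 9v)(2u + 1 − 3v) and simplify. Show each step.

(3v − 6 − 4u)(−4w + 2 − 6u − 9v)(2u + 1 − 3v)
= (−12vw + 6v − 18uv − 27v^2 + 24w − 12 + 36u + 54v + 16uw − 8u + 24u^2 + 36uv)(2u + 1 − 3v)    [distributive law]
= (−12vw + 60v + 18uv − 27v^2 + 24w − 12 + 28u + 16uw + 24u^2)(2u + 1 − 3v)    [combine like terms]
= −24uvw − 12vw + 36v^2w + 120uv + 60v − 180v^2 + 36u^2v + 18uv − 54uv^2 − 54uv^2 − 27v^2 + 81v^3 + 48uw + 24w − 72vw − 24u − 12 + 36v + 56u^2 + 28u − 84uv + 32u^2w + 16uw − 48uvw + 48u^3 + 24u^2 − 72u^2v    [distributive law]
= −72uvw − 84vw + 36v^2w + 54uv + 96v − 207v^2 − 36u^2v − 108uv^2 + 81v^3 + 64uw + 24w + 4u − 12 + 80u^2 + 32u^2w + 48u^3    [combine like terms]

−72uvw − 84vw + 36v^2w + 54uv + 96v − 207v^2 − 36u^2v − 108uv^2 + 81v^3 + 64uw + 24w + 4u − 12 + 80u^2 + 32u^2w + 48u^3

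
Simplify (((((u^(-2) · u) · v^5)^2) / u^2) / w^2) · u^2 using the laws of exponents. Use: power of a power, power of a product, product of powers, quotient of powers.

u^(-2)·v^10·w^(-2)

(((((u^(-2) · u) · v^5)^2) / u^2) / w^2) · u^2
= (((((u^(-2) · u)^2) · ((v^5)^2)) / u^2) / w^2) · u^2    [power of a product]
= ((((((u^(-2))^2) · (u^2)) · ((v^5)^2)) / u^2) / w^2) · u^2    [power of a product]
= ((((u^(-4) · (u^2)) · ((v^5)^2)) / u^2) / w^2) · u^2    [power of a power]
= (((u^(-2) · ((v^5)^2)) / u^2) / w^2) · u^2    [product of powers]
= (((u^(-2) · v^10) / u^2) / w^2) · u^2    [power of a power]
= u^(-2)·v^10·w^(-2)    [quotient of powers; product of powers]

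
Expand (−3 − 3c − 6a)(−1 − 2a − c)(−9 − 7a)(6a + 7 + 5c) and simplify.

(−3 − 3c − 6a)(−1 − 2a − c)(−9 − 7a)(6a + 7 + 5c)
= (3 + 6a + 3c + 3c + 6ac + 3c² + 6a + 12a² + 6ac)(−9 − 7a)(6a + 7 + 5c)    [distributive law]
= (3 + 12a + 6c + 12ac + 3c² + 12a²)(−9 − 7a)(6a + 7 + 5c)    [combine like terms]
= (−27 − 21a − 108a − 84a² − 54c − 42ac − 108ac − 84a²c − 27c² − 21ac² − 108a² − 84a³)(6a + 7 + 5c)    [distributive law]
= (−27 − 129a − 192a² − 54c − 150ac − 84a²c − 27c² − 21ac² − 84a³)(6a + 7 + 5c)    [combine like terms]
= −162a − 189 − 135c − 774a² − 903a − 645ac − 1152a³ − 1344a² − 960a²c − 324ac − 378c − 270c² − 900a²c − 1050ac − 750ac² − 504a³c − 588a²c − 420a²c² − 162ac² − 189c² − 135c³ − 126a²c² − 147ac² − 105ac³ − 504a⁴ − 588a³ − 420a³c    [distributive law]
= −1065a − 189 − 513c − 2118a² − 2019ac − 1740a³ − 2448a²c − 459c² − 1059ac² − 924a³c − 546a²c² − 135c³ − 105ac³ − 504a⁴    [combine like terms]

−1065a − 189 − 513c − 2118a² − 2019ac − 1740a³ − 2448a²c − 459c² − 1059ac² − 924a³c − 546a²c² − 135c³ − 105ac³ − 504a⁴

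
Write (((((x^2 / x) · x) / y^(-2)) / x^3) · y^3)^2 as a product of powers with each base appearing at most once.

x^(-2)y^10

(((((x^2 / x) · x) / y^(-2)) / x^3) · y^3)^2
= (((((x^2 / x) · x) / y^(-2)) / x^3)^2) · ((y^3)^2)    [power of a product]
= (((((x^2 / x) · x) / y^(-2))^2) / ((x^3)^2)) · ((y^3)^2)    [power of a quotient]
= (((((x^2 / x) · x)^2) / ((y^(-2))^2)) / ((x^3)^2)) · ((y^3)^2)    [power of a quotient]
= (((((x^2 / x)^2) · (x^2)) / ((y^(-2))^2)) / ((x^3)^2)) · ((y^3)^2)    [power of a product]
= ((((((x^2)^2) / (x^2)) · (x^2)) / ((y^(-2))^2)) / ((x^3)^2)) · ((y^3)^2)    [power of a quotient]
= ((((x^4 / (x^2)) · (x^2)) / ((y^(-2))^2)) / ((x^3)^2)) · ((y^3)^2)    [power of a power]
= (((x^2 · (x^2)) / ((y^(-2))^2)) / ((x^3)^2)) · ((y^3)^2)    [quotient of powers]
= ((x^4 / ((y^(-2))^2)) / ((x^3)^2)) · ((y^3)^2)    [product of powers]
= ((x^4 / y^(-4)) / ((x^3)^2)) · ((y^3)^2)    [power of a power]
= ((x^4 / y^(-4)) / x^6) · ((y^3)^2)    [power of a power]
= ((x^4 / y^(-4)) / x^6) · y^6    [power of a power]
= x^(-2)y^10    [quotient of powers]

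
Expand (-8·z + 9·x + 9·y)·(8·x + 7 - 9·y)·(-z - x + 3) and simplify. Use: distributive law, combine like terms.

(-8·z + 9·x + 9·y)·(8·x + 7 - 9·y)·(-z - x + 3)
= (-64·x·z - 56·z + 72·y·z + 72·x^2 + 63·x - 81·x·y + 72·x·y + 63·y - 81·y^2)·(-z - x + 3)    [distributive law]
= (-64·x·z - 56·z + 72·y·z + 72·x^2 + 63·x - 9·x·y + 63·y - 81·y^2)·(-z - x + 3)    [combine like terms]
= 64·x·z^2 + 64·x^2·z - 192·x·z + 56·z^2 + 56·x·z - 168·z - 72·y·z^2 - 72·x·y·z + 216·y·z - 72·x^2·z - 72·x^3 + 216·x^2 - 63·x·z - 63·x^2 + 189·x + 9·x·y·z + 9·x^2·y - 27·x·y - 63·y·z - 63·x·y + 189·y + 81·y^2·z + 81·x·y^2 - 243·y^2    [distributive law]
= 64·x·z^2 - 8·x^2·z - 199·x·z + 56·z^2 - 168·z - 72·y·z^2 - 63·x·y·z + 153·y·z - 72·x^3 + 153·x^2 + 189·x + 9·x^2·y - 90·x·y + 189·y + 81·y^2·z + 81·x·y^2 - 243·y^2    [combine like terms]

64·x·z^2 - 8·x^2·z - 199·x·z + 56·z^2 - 168·z - 72·y·z^2 - 63·x·y·z + 153·y·z - 72·x^3 + 153·x^2 + 189·x + 9·x^2·y - 90·x·y + 189·y + 81·y^2·z + 81·x·y^2 - 243·y^2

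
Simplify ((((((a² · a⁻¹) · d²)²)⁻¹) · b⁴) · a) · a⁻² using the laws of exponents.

((((((a² · a⁻¹) · d²)²)⁻¹) · b⁴) · a) · a⁻²
= (((((a² · a⁻¹) · d²)⁻²) · b⁴) · a) · a⁻²    [power of a power]
= (((((a² · a⁻¹)⁻²) · ((d²)⁻²)) · b⁴) · a) · a⁻²    [power of a product]
= ((((((a²)⁻²) · ((a⁻¹)⁻²)) · ((d²)⁻²)) · b⁴) · a) · a⁻²    [power of a product]
= ((((a⁻⁴ · ((a⁻¹)⁻²)) · ((d²)⁻²)) · b⁴) · a) · a⁻²    [power of a power]
= ((((a⁻⁴ · a²) · ((d²)⁻²)) · b⁴) · a) · a⁻²    [power of a power]
= (((a⁻² · ((d²)⁻²)) · b⁴) · a) · a⁻²    [product of powers]
= (((a⁻² · d⁻⁴) · b⁴) · a) · a⁻²    [power of a power]
= a⁻³b⁴d⁻⁴    [product of powers]

a⁻³b⁴d⁻⁴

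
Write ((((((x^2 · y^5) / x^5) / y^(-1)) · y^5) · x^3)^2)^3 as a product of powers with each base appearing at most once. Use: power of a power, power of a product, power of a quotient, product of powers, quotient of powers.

((((((x^2 · y^5) / x^5) / y^(-1)) · y^5) · x^3)^2)^3
= (((((x^2 · y^5) / x^5) / y^(-1)) · y^5) · x^3)^6    [power of a power]
= (((((x^2 · y^5) / x^5) / y^(-1)) · y^5)^6) · ((x^3)^6)    [power of a product]
= (((((x^2 · y^5) / x^5) / y^(-1))^6) · ((y^5)^6)) · ((x^3)^6)    [power of a product]
= (((((x^2 · y^5) / x^5)^6) / ((y^(-1))^6)) · ((y^5)^6)) · ((x^3)^6)    [power of a quotient]
= (((((x^2 · y^5)^6) / ((x^5)^6)) / ((y^(-1))^6)) · ((y^5)^6)) · ((x^3)^6)    [power of a quotient]
= ((((((x^2)^6) · ((y^5)^6)) / ((x^5)^6)) / ((y^(-1))^6)) · ((y^5)^6)) · ((x^3)^6)    [power of a product]
= ((((x^12 · ((y^5)^6)) / ((x^5)^6)) / ((y^(-1))^6)) · ((y^5)^6)) · ((x^3)^6)    [power of a power]
= ((((x^12 · y^30) / ((x^5)^6)) / ((y^(-1))^6)) · ((y^5)^6)) · ((x^3)^6)    [power of a power]
= ((((x^12 · y^30) / x^30) / ((y^(-1))^6)) · ((y^5)^6)) · ((x^3)^6)    [power of a power]
= ((((x^12 · y^30) / x^30) / y^(-6)) · ((y^5)^6)) · ((x^3)^6)    [power of a power]
= ((((x^12 · y^30) / x^30) / y^(-6)) · y^30) · ((x^3)^6)    [power of a power]
= ((((x^12 · y^30) / x^30) / y^(-6)) · y^30) · x^18    [power of a power]
= y^66    [quotient of powers; product of powers]

y^66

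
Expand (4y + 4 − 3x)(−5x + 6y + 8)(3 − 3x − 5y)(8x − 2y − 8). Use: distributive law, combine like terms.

(4y + 4 − 3x)(−5x + 6y + 8)(3 − 3x − 5y)(8x − 2y − 8)
= (−20xy + 24y^2 + 32y − 20x + 24y + 32 + 15x^2 − 18xy − 24x)(3 − 3x − 5y)(8x − 2y − 8)    [distributive law]
= (−38xy + 24y^2 + 56y − 44x + 32 + 15x^2)(3 − 3x − 5y)(8x − 2y − 8)    [combine like terms]
= (−114xy + 114x^2y + 190xy^2 + 72y^2 − 72xy^2 − 120y^3 + 168y − 168xy − 280y^2 − 132x + 132x^2 + 220xy + 96 − 96x − 160y + 45x^2 − 45x^3 − 75x^2y)(8x − 2y − 8)    [distributive law]
= (−62xy + 39x^2y + 118xy^2 − 208y^2 − 120y^3 + 8y − 228x + 177x^2 + 96 − 45x^3)(8x − 2y − 8)    [combine like terms]
= −496x^2y + 124xy^2 + 496xy + 312x^3y − 78x^2y^2 − 312x^2y + 944x^2y^2 − 236xy^3 − 944xy^2 − 1664xy^2 + 416y^3 + 1664y^2 − 960xy^3 + 240y^4 + 960y^3 + 64xy − 16y^2 − 64y − 1824x^2 + 456xy + 1824x + 1416x^3 − 354x^2y − 1416x^2 + 768x − 192y − 768 − 360x^4 + 90x^3y + 360x^3    [distributive law]
= −1162x^2y − 2484xy^2 + 1016xy + 402x^3y + 866x^2y^2 − 1196xy^3 + 1376y^3 + 1648y^2 + 240y^4 − 256y − 3240x^2 + 2592x + 1776x^3 − 768 − 360x^4    [combine like terms]

−1162x^2y − 2484xy^2 + 1016xy + 402x^3y + 866x^2y^2 − 1196xy^3 + 1376y^3 + 1648y^2 + 240y^4 − 256y − 3240x^2 + 2592x + 1776x^3 − 768 − 360x^4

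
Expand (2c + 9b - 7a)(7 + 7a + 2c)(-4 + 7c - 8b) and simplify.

-56c + 82c² + 257bc + 28c³ + 94bc² - 252b - 504b² + 140ab + 441abc - 504ab² - 144b²c + 196a - 343ac + 196a² - 343a²c + 392a²b

(2c + 9b - 7a)(7 + 7a + 2c)(-4 + 7c - 8b)
= (14c + 14ac + 4c² + 63b + 63ab + 18bc - 49a - 49a² - 14ac)(-4 + 7c - 8b)    [distributive law]
= (14c + 4c² + 63b + 63ab + 18bc - 49a - 49a²)(-4 + 7c - 8b)    [combine like terms]
= -56c + 98c² - 112bc - 16c² + 28c³ - 32bc² - 252b + 441bc - 504b² - 252ab + 441abc - 504ab² - 72bc + 126bc² - 144b²c + 196a - 343ac + 392ab + 196a² - 343a²c + 392a²b    [distributive law]
= -56c + 82c² + 257bc + 28c³ + 94bc² - 252b - 504b² + 140ab + 441abc - 504ab² - 144b²c + 196a - 343ac + 196a² - 343a²c + 392a²b    [combine like terms]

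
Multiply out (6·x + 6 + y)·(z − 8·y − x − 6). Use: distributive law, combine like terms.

6·x·z − 49·x·y − 6·x^2 − 42·x + 6·z − 54·y − 36 + y·z − 8·y^2

(6·x + 6 + y)·(z − 8·y − x − 6)
= 6·x·z − 48·x·y − 6·x^2 − 36·x + 6·z − 48·y − 6·x − 36 + y·z − 8·y^2 − x·y − 6·y    [distributive law]
= 6·x·z − 49·x·y − 6·x^2 − 42·x + 6·z − 54·y − 36 + y·z − 8·y^2    [combine like terms]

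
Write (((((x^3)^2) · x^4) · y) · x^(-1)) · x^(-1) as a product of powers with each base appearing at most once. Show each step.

(((((x^3)^2) · x^4) · y) · x^(-1)) · x^(-1)
= (((x^6 · x^4) · y) · x^(-1)) · x^(-1)    [power of a power]
= ((x^10 · y) · x^(-1)) · x^(-1)    [product of powers]
= x^8y    [product of powers]

x^8y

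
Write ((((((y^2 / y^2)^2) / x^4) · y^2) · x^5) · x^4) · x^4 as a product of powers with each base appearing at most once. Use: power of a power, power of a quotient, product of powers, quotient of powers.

((((((y^2 / y^2)^2) / x^4) · y^2) · x^5) · x^4) · x^4
= (((((((y^2)^2) / ((y^2)^2)) / x^4) · y^2) · x^5) · x^4) · x^4    [power of a quotient]
= (((((y^4 / ((y^2)^2)) / x^4) · y^2) · x^5) · x^4) · x^4    [power of a power]
= (((((y^4 / y^4) / x^4) · y^2) · x^5) · x^4) · x^4    [power of a power]
= ((((y^0 / x^4) · y^2) · x^5) · x^4) · x^4    [quotient of powers]
= x^9y^2    [quotient of powers; product of powers]

x^9y^2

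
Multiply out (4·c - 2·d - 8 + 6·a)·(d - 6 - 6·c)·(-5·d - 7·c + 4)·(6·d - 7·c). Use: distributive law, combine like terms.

(4·c - 2·d - 8 + 6·a)·(d - 6 - 6·c)·(-5·d - 7·c + 4)·(6·d - 7·c)
= (4·c·d - 24·c - 24·c² - 2·d² + 12·d + 12·c·d - 8·d + 48 + 48·c + 6·a·d - 36·a - 36·a·c)·(-5·d - 7·c + 4)·(6·d - 7·c)    [distributive law]
= (16·c·d + 24·c - 24·c² - 2·d² + 4·d + 48 + 6·a·d - 36·a - 36·a·c)·(-5·d - 7·c + 4)·(6·d - 7·c)    [combine like terms]
= (-80·c·d² - 112·c²·d + 64·c·d - 120·c·d - 168·c² + 96·c + 120·c²·d + 168·c³ - 96·c² + 10·d³ + 14·c·d² - 8·d² - 20·d² - 28·c·d + 16·d - 240·d - 336·c + 192 - 30·a·d² - 42·a·c·d + 24·a·d + 180·a·d + 252·a·c - 144·a + 180·a·c·d + 252·a·c² - 144·a·c)·(6·d - 7·c)    [distributive law]
= (-66·c·d² + 8·c²·d - 84·c·d - 264·c² - 240·c + 168·c³ + 10·d³ - 28·d² - 224·d + 192 - 30·a·d² + 138·a·c·d + 204·a·d + 108·a·c - 144·a + 252·a·c²)·(6·d - 7·c)    [combine like terms]
= -396·c·d³ + 462·c²·d² + 48·c²·d² - 56·c³·d - 504·c·d² + 588·c²·d - 1584·c²·d + 1848·c³ - 1440·c·d + 1680·c² + 1008·c³·d - 1176·c⁴ + 60·d⁴ - 70·c·d³ - 168·d³ + 196·c·d² - 1344·d² + 1568·c·d + 1152·d - 1344·c - 180·a·d³ + 210·a·c·d² + 828·a·c·d² - 966·a·c²·d + 1224·a·d² - 1428·a·c·d + 648·a·c·d - 756·a·c² - 864·a·d + 1008·a·c + 1512·a·c²·d - 1764·a·c³    [distributive law]
= -466·c·d³ + 510·c²·d² + 952·c³·d - 308·c·d² - 996·c²·d + 1848·c³ + 128·c·d + 1680·c² - 1176·c⁴ + 60·d⁴ - 168·d³ - 1344·d² + 1152·d - 1344·c - 180·a·d³ + 1038·a·c·d² + 546·a·c²·d + 1224·a·d² - 780·a·c·d - 756·a·c² - 864·a·d + 1008·a·c - 1764·a·c³    [combine like terms]

-466·c·d³ + 510·c²·d² + 952·c³·d - 308·c·d² - 996·c²·d + 1848·c³ + 128·c·d + 1680·c² - 1176·c⁴ + 60·d⁴ - 168·d³ - 1344·d² + 1152·d - 1344·c - 180·a·d³ + 1038·a·c·d² + 546·a·c²·d + 1224·a·d² - 780·a·c·d - 756·a·c² - 864·a·d + 1008·a·c - 1764·a·c³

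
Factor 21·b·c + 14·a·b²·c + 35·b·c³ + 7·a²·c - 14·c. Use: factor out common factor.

21·b·c + 14·a·b²·c + 35·b·c³ + 7·a²·c - 14·c
= 7(3·b·c + 2·a·b²·c + 5·b·c³ + a²·c - 2·c)    [factor out 7]
= 7·c(3·b + 2·a·b² + 5·b·c² + a² - 2)    [factor out c]

7·c(3·b + 2·a·b² + 5·b·c² + a² - 2)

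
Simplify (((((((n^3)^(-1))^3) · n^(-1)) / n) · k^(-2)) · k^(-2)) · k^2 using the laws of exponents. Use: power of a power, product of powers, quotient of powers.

k^(-2)n^(-11)

(((((((n^3)^(-1))^3) · n^(-1)) / n) · k^(-2)) · k^(-2)) · k^2
= ((((((n^3)^(-3)) · n^(-1)) / n) · k^(-2)) · k^(-2)) · k^2    [power of a power]
= ((((n^(-9) · n^(-1)) / n) · k^(-2)) · k^(-2)) · k^2    [power of a power]
= (((n^(-10) / n) · k^(-2)) · k^(-2)) · k^2    [product of powers]
= ((n^(-11) · k^(-2)) · k^(-2)) · k^2    [quotient of powers]
= k^(-2)n^(-11)    [product of powers]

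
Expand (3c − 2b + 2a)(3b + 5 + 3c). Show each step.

3bc + 15c + 9c^2 − 6b^2 − 10b + 6ab + 10a + 6ac

(3c − 2b + 2a)(3b + 5 + 3c)
= 9bc + 15c + 9c^2 − 6b^2 − 10b − 6bc + 6ab + 10a + 6ac    [distributive law]
= 3bc + 15c + 9c^2 − 6b^2 − 10b + 6ab + 10a + 6ac    [combine like terms]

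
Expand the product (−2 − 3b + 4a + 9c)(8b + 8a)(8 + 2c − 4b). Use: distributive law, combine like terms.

(−2 − 3b + 4a + 9c)(8b + 8a)(8 + 2c − 4b)
= (−16b − 16a − 24b^2 − 24ab + 32ab + 32a^2 + 72bc + 72ac)(8 + 2c − 4b)    [distributive law]
= (−16b − 16a − 24b^2 + 8ab + 32a^2 + 72bc + 72ac)(8 + 2c − 4b)    [combine like terms]
= −128b − 32bc + 64b^2 − 128a − 32ac + 64ab − 192b^2 − 48b^2c + 96b^3 + 64ab + 16abc − 32ab^2 + 256a^2 + 64a^2c − 128a^2b + 576bc + 144bc^2 − 288b^2c + 576ac + 144ac^2 − 288abc    [distributive law]
= −128b + 544bc − 128b^2 − 128a + 544ac + 128ab − 336b^2c + 96b^3 − 272abc − 32ab^2 + 256a^2 + 64a^2c − 128a^2b + 144bc^2 + 144ac^2    [combine like terms]

−128b + 544bc − 128b^2 − 128a + 544ac + 128ab − 336b^2c + 96b^3 − 272abc − 32ab^2 + 256a^2 + 64a^2c − 128a^2b + 144bc^2 + 144ac^2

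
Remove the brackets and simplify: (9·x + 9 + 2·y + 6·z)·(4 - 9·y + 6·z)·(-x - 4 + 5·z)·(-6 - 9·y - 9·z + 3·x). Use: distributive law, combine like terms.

(9·x + 9 + 2·y + 6·z)·(4 - 9·y + 6·z)·(-x - 4 + 5·z)·(-6 - 9·y - 9·z + 3·x)
= (36·x - 81·x·y + 54·x·z + 36 - 81·y + 54·z + 8·y - 18·y^2 + 12·y·z + 24·z - 54·y·z + 36·z^2)·(-x - 4 + 5·z)·(-6 - 9·y - 9·z + 3·x)    [distributive law]
= (36·x - 81·x·y + 54·x·z + 36 - 73·y + 78·z - 18·y^2 - 42·y·z + 36·z^2)·(-x - 4 + 5·z)·(-6 - 9·y - 9·z + 3·x)    [combine like terms]
= (-36·x^2 - 144·x + 180·x·z + 81·x^2·y + 324·x·y - 405·x·y·z - 54·x^2·z - 216·x·z + 270·x·z^2 - 36·x - 144 + 180·z + 73·x·y + 292·y - 365·y·z - 78·x·z - 312·z + 390·z^2 + 18·x·y^2 + 72·y^2 - 90·y^2·z + 42·x·y·z + 168·y·z - 210·y·z^2 - 36·x·z^2 - 144·z^2 + 180·z^3)·(-6 - 9·y - 9·z + 3·x)    [distributive law]
= (-36·x^2 - 180·x - 114·x·z + 81·x^2·y + 397·x·y - 363·x·y·z - 54·x^2·z + 234·x·z^2 - 144 - 132·z + 292·y - 197·y·z + 246·z^2 + 18·x·y^2 + 72·y^2 - 90·y^2·z - 210·y·z^2 + 180·z^3)·(-6 - 9·y - 9·z + 3·x)    [combine like terms]
= 216·x^2 + 324·x^2·y + 324·x^2·z - 108·x^3 + 1080·x + 1620·x·y + 1620·x·z - 540·x^2 + 684·x·z + 1026·x·y·z + 1026·x·z^2 - 342·x^2·z - 486·x^2·y - 729·x^2·y^2 - 729·x^2·y·z + 243·x^3·y - 2382·x·y - 3573·x·y^2 - 3573·x·y·z + 1191·x^2·y + 2178·x·y·z + 3267·x·y^2·z + 3267·x·y·z^2 - 1089·x^2·y·z + 324·x^2·z + 486·x^2·y·z + 486·x^2·z^2 - 162·x^3·z - 1404·x·z^2 - 2106·x·y·z^2 - 2106·x·z^3 + 702·x^2·z^2 + 864 + 1296·y + 1296·z - 432·x + 792·z + 1188·y·z + 1188·z^2 - 396·x·z - 1752·y - 2628·y^2 - 2628·y·z + 876·x·y + 1182·y·z + 1773·y^2·z + 1773·y·z^2 - 591·x·y·z - 1476·z^2 - 2214·y·z^2 - 2214·z^3 + 738·x·z^2 - 108·x·y^2 - 162·x·y^3 - 162·x·y^2·z + 54·x^2·y^2 - 432·y^2 - 648·y^3 - 648·y^2·z + 216·x·y^2 + 540·y^2·z + 810·y^3·z + 810·y^2·z^2 - 270·x·y^2·z + 1260·y·z^2 + 1890·y^2·z^2 + 1890·y·z^3 - 630·x·y·z^2 - 1080·z^3 - 1620·y·z^3 - 1620·z^4 + 540·x·z^3    [distributive law]
= -324·x^2 + 1029·x^2·y + 306·x^2·z - 108·x^3 + 648·x + 114·x·y + 1908·x·z - 960·x·y·z + 360·x·z^2 - 675·x^2·y^2 - 1332·x^2·y·z + 243·x^3·y - 3465·x·y^2 + 2835·x·y^2·z + 531·x·y·z^2 + 1188·x^2·z^2 - 162·x^3·z - 1566·x·z^3 + 864 - 456·y + 2088·z - 258·y·z - 288·z^2 - 3060·y^2 + 1665·y^2·z + 819·y·z^2 - 3294·z^3 - 162·x·y^3 - 648·y^3 + 810·y^3·z + 2700·y^2·z^2 + 270·y·z^3 - 1620·z^4    [combine like terms]

-324·x^2 + 1029·x^2·y + 306·x^2·z - 108·x^3 + 648·x + 114·x·y + 1908·x·z - 960·x·y·z + 360·x·z^2 - 675·x^2·y^2 - 1332·x^2·y·z + 243·x^3·y - 3465·x·y^2 + 2835·x·y^2·z + 531·x·y·z^2 + 1188·x^2·z^2 - 162·x^3·z - 1566·x·z^3 + 864 - 456·y + 2088·z - 258·y·z - 288·z^2 - 3060·y^2 + 1665·y^2·z + 819·y·z^2 - 3294·z^3 - 162·x·y^3 - 648·y^3 + 810·y^3·z + 2700·y^2·z^2 + 270·y·z^3 - 1620·z^4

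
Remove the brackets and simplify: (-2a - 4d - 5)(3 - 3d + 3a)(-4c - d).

(-2a - 4d - 5)(3 - 3d + 3a)(-4c - d)
= (-6a + 6ad - 6a² - 12d + 12d² - 12ad - 15 + 15d - 15a)(-4c - d)    [distributive law]
= (-21a - 6ad - 6a² + 3d + 12d² - 15)(-4c - d)    [combine like terms]
= 84ac + 21ad + 24acd + 6ad² + 24a²c + 6a²d - 12cd - 3d² - 48cd² - 12d³ + 60c + 15d    [distributive law]

84ac + 21ad + 24acd + 6ad² + 24a²c + 6a²d - 12cd - 3d² - 48cd² - 12d³ + 60c + 15d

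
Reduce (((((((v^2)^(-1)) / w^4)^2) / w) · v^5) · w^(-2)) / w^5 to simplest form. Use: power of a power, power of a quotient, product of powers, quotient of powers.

(((((((v^2)^(-1)) / w^4)^2) / w) · v^5) · w^(-2)) / w^5
= (((((((v^2)^(-1))^2) / ((w^4)^2)) / w) · v^5) · w^(-2)) / w^5    [power of a quotient]
= ((((((v^2)^(-2)) / ((w^4)^2)) / w) · v^5) · w^(-2)) / w^5    [power of a power]
= ((((v^(-4) / ((w^4)^2)) / w) · v^5) · w^(-2)) / w^5    [power of a power]
= ((((v^(-4) / w^8) / w) · v^5) · w^(-2)) / w^5    [power of a power]
= vw^(-16)    [quotient of powers; product of powers]

vw^(-16)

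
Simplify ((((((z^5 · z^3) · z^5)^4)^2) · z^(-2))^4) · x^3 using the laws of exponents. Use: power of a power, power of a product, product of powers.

x^3·z^408

((((((z^5 · z^3) · z^5)^4)^2) · z^(-2))^4) · x^3
= ((((((z^5 · z^3) · z^5)^4)^2)^4) · ((z^(-2))^4)) · x^3    [power of a product]
= (((((z^5 · z^3) · z^5)^4)^8) · ((z^(-2))^4)) · x^3    [power of a power]
= ((((z^5 · z^3) · z^5)^32) · ((z^(-2))^4)) · x^3    [power of a power]
= ((((z^5 · z^3)^32) · ((z^5)^32)) · ((z^(-2))^4)) · x^3    [power of a product]
= (((((z^5)^32) · ((z^3)^32)) · ((z^5)^32)) · ((z^(-2))^4)) · x^3    [power of a product]
= (((z^160 · ((z^3)^32)) · ((z^5)^32)) · ((z^(-2))^4)) · x^3    [power of a power]
= (((z^160 · z^96) · ((z^5)^32)) · ((z^(-2))^4)) · x^3    [power of a power]
= ((z^256 · ((z^5)^32)) · ((z^(-2))^4)) · x^3    [product of powers]
= ((z^256 · z^160) · ((z^(-2))^4)) · x^3    [power of a power]
= (z^416 · ((z^(-2))^4)) · x^3    [product of powers]
= (z^416 · z^(-8)) · x^3    [power of a power]
= z^408 · x^3    [product of powers]
= x^3·z^408    [rearrange]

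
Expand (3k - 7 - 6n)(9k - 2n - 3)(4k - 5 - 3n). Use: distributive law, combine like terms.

108k^3 - 423k^2 - 321k^2n + 644kn + 228kn^2 + 444k - 223n - 156n^2 - 105 - 36n^3

(3k - 7 - 6n)(9k - 2n - 3)(4k - 5 - 3n)
= (27k^2 - 6kn - 9k - 63k + 14n + 21 - 54kn + 12n^2 + 18n)(4k - 5 - 3n)    [distributive law]
= (27k^2 - 60kn - 72k + 32n + 21 + 12n^2)(4k - 5 - 3n)    [combine like terms]
= 108k^3 - 135k^2 - 81k^2n - 240k^2n + 300kn + 180kn^2 - 288k^2 + 360k + 216kn + 128kn - 160n - 96n^2 + 84k - 105 - 63n + 48kn^2 - 60n^2 - 36n^3    [distributive law]
= 108k^3 - 423k^2 - 321k^2n + 644kn + 228kn^2 + 444k - 223n - 156n^2 - 105 - 36n^3    [combine like terms]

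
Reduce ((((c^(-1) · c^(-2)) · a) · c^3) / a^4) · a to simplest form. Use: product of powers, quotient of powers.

a^(-2)

((((c^(-1) · c^(-2)) · a) · c^3) / a^4) · a
= (((c^(-3) · a) · c^3) / a^4) · a    [product of powers]
= a^(-2)    [quotient of powers; product of powers]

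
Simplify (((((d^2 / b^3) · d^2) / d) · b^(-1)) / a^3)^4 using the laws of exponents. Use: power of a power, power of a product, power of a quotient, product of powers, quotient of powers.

a^(-12)b^(-16)d^12

(((((d^2 / b^3) · d^2) / d) · b^(-1)) / a^3)^4
= (((((d^2 / b^3) · d^2) / d) · b^(-1))^4) / ((a^3)^4)    [power of a quotient]
= (((((d^2 / b^3) · d^2) / d)^4) · ((b^(-1))^4)) / ((a^3)^4)    [power of a product]
= (((((d^2 / b^3) · d^2)^4) / (d^4)) · ((b^(-1))^4)) / ((a^3)^4)    [power of a quotient]
= (((((d^2 / b^3)^4) · ((d^2)^4)) / (d^4)) · ((b^(-1))^4)) / ((a^3)^4)    [power of a product]
= ((((((d^2)^4) / ((b^3)^4)) · ((d^2)^4)) / (d^4)) · ((b^(-1))^4)) / ((a^3)^4)    [power of a quotient]
= ((((d^8 / ((b^3)^4)) · ((d^2)^4)) / (d^4)) · ((b^(-1))^4)) / ((a^3)^4)    [power of a power]
= ((((d^8 / b^12) · ((d^2)^4)) / (d^4)) · ((b^(-1))^4)) / ((a^3)^4)    [power of a power]
= ((((d^8 / b^12) · d^8) / (d^4)) · ((b^(-1))^4)) / ((a^3)^4)    [power of a power]
= ((((d^8 / b^12) · d^8) / d^4) · b^(-4)) / ((a^3)^4)    [power of a power]
= ((((d^8 / b^12) · d^8) / d^4) · b^(-4)) / a^12    [power of a power]
= a^(-12)b^(-16)d^12    [quotient of powers; product of powers]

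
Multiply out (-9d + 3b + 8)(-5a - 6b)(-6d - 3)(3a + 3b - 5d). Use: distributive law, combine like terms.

(-9d + 3b + 8)(-5a - 6b)(-6d - 3)(3a + 3b - 5d)
= (45ad + 54bd - 15ab - 18b² - 40a - 48b)(-6d - 3)(3a + 3b - 5d)    [distributive law]
= (-270ad² - 135ad - 324bd² - 162bd + 90abd + 45ab + 108b²d + 54b² + 240ad + 120a + 288bd + 144b)(3a + 3b - 5d)    [distributive law]
= (-270ad² + 105ad - 324bd² + 126bd + 90abd + 45ab + 108b²d + 54b² + 120a + 144b)(3a + 3b - 5d)    [combine like terms]
= -810a²d² - 810abd² + 1350ad³ + 315a²d + 315abd - 525ad² - 972abd² - 972b²d² + 1620bd³ + 378abd + 378b²d - 630bd² + 270a²bd + 270ab²d - 450abd² + 135a²b + 135ab² - 225abd + 324ab²d + 324b³d - 540b²d² + 162ab² + 162b³ - 270b²d + 360a² + 360ab - 600ad + 432ab + 432b² - 720bd    [distributive law]
= -810a²d² - 2232abd² + 1350ad³ + 315a²d + 468abd - 525ad² - 1512b²d² + 1620bd³ + 108b²d - 630bd² + 270a²bd + 594ab²d + 135a²b + 297ab² + 324b³d + 162b³ + 360a² + 792ab - 600ad + 432b² - 720bd    [combine like terms]

-810a²d² - 2232abd² + 1350ad³ + 315a²d + 468abd - 525ad² - 1512b²d² + 1620bd³ + 108b²d - 630bd² + 270a²bd + 594ab²d + 135a²b + 297ab² + 324b³d + 162b³ + 360a² + 792ab - 600ad + 432b² - 720bd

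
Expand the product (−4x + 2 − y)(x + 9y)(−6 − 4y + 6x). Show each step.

36x² − 206x²y − 24x³ + 322xy + 94xy² − 12x − 108y − 18y² + 36y³

(−4x + 2 − y)(x + 9y)(−6 − 4y + 6x)
= (−4x² − 36xy + 2x + 18y − xy − 9y²)(−6 − 4y + 6x)    [distributive law]
= (−4x² − 37xy + 2x + 18y − 9y²)(−6 − 4y + 6x)    [combine like terms]
= 24x² + 16x²y − 24x³ + 222xy + 148xy² − 222x²y − 12x − 8xy + 12x² − 108y − 72y² + 108xy + 54y² + 36y³ − 54xy²    [distributive law]
= 36x² − 206x²y − 24x³ + 322xy + 94xy² − 12x − 108y − 18y² + 36y³    [combine like terms]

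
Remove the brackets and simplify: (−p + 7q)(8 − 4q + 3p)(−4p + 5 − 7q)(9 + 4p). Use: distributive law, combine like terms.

−7p² + 176p³ − 360p + 733pq − 883p²q − 316p³q − 2695pq² − 252p²q² + 48p⁴ + 2520q − 4788q² + 1764q³ + 784pq³

(−p + 7q)(8 − 4q + 3p)(−4p + 5 − 7q)(9 + 4p)
= (−8p + 4pq − 3p² + 56q − 28q² + 21pq)(−4p + 5 − 7q)(9 + 4p)    [distributive law]
= (−8p + 25pq − 3p² + 56q − 28q²)(−4p + 5 − 7q)(9 + 4p)    [combine like terms]
= (32p² − 40p + 56pq − 100p²q + 125pq − 175pq² + 12p³ − 15p² + 21p²q − 224pq + 280q − 392q² + 112pq² − 140q² + 196q³)(9 + 4p)    [distributive law]
= (17p² − 40p − 43pq − 79p²q − 63pq² + 12p³ + 280q − 532q² + 196q³)(9 + 4p)    [combine like terms]
= 153p² + 68p³ − 360p − 160p² − 387pq − 172p²q − 711p²q − 316p³q − 567pq² − 252p²q² + 108p³ + 48p⁴ + 2520q + 1120pq − 4788q² − 2128pq² + 1764q³ + 784pq³    [distributive law]
= −7p² + 176p³ − 360p + 733pq − 883p²q − 316p³q − 2695pq² − 252p²q² + 48p⁴ + 2520q − 4788q² + 1764q³ + 784pq³    [combine like terms]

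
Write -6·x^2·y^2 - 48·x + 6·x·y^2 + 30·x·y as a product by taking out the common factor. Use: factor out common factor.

-6·x^2·y^2 - 48·x + 6·x·y^2 + 30·x·y
= 6(-x^2·y^2 - 8·x + x·y^2 + 5·x·y)    [factor out 6]
= 6·x(-x·y^2 - 8 + y^2 + 5·y)    [factor out x]

6·x(-x·y^2 - 8 + y^2 + 5·y)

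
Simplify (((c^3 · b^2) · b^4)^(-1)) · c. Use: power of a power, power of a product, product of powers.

b^(-6)c^(-2)

(((c^3 · b^2) · b^4)^(-1)) · c
= (((c^3 · b^2)^(-1)) · ((b^4)^(-1))) · c    [power of a product]
= ((((c^3)^(-1)) · ((b^2)^(-1))) · ((b^4)^(-1))) · c    [power of a product]
= ((c^(-3) · ((b^2)^(-1))) · ((b^4)^(-1))) · c    [power of a power]
= ((c^(-3) · b^(-2)) · ((b^4)^(-1))) · c    [power of a power]
= ((c^(-3) · b^(-2)) · b^(-4)) · c    [power of a power]
= b^(-6)c^(-2)    [product of powers]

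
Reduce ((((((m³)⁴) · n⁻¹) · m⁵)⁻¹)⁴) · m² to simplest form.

m⁻⁶⁶n⁴

((((((m³)⁴) · n⁻¹) · m⁵)⁻¹)⁴) · m²
= (((((m³)⁴) · n⁻¹) · m⁵)⁻⁴) · m²    [power of a power]
= (((((m³)⁴) · n⁻¹)⁻⁴) · ((m⁵)⁻⁴)) · m²    [power of a product]
= (((((m³)⁴)⁻⁴) · ((n⁻¹)⁻⁴)) · ((m⁵)⁻⁴)) · m²    [power of a product]
= ((((m³)⁻¹⁶) · ((n⁻¹)⁻⁴)) · ((m⁵)⁻⁴)) · m²    [power of a power]
= ((m⁻⁴⁸ · ((n⁻¹)⁻⁴)) · ((m⁵)⁻⁴)) · m²    [power of a power]
= ((m⁻⁴⁸ · n⁴) · ((m⁵)⁻⁴)) · m²    [power of a power]
= ((m⁻⁴⁸ · n⁴) · m⁻²⁰) · m²    [power of a power]
= m⁻⁶⁶n⁴    [product of powers]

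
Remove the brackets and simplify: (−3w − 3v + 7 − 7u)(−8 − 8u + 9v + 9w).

87w − 39uw − 54vw − 27w² + 87v − 39uv − 27v² − 56 + 56u²

(−3w − 3v + 7 − 7u)(−8 − 8u + 9v + 9w)
= 24w + 24uw − 27vw − 27w² + 24v + 24uv − 27v² − 27vw − 56 − 56u + 63v + 63w + 56u + 56u² − 63uv − 63uw    [distributive law]
= 87w − 39uw − 54vw − 27w² + 87v − 39uv − 27v² − 56 + 56u²    [combine like terms]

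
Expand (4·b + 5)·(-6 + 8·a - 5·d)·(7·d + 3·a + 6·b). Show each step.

(4·b + 5)·(-6 + 8·a - 5·d)·(7·d + 3·a + 6·b)
= (-24·b + 32·a·b - 20·b·d - 30 + 40·a - 25·d)·(7·d + 3·a + 6·b)    [distributive law]
= -168·b·d - 72·a·b - 144·b^2 + 224·a·b·d + 96·a^2·b + 192·a·b^2 - 140·b·d^2 - 60·a·b·d - 120·b^2·d - 210·d - 90·a - 180·b + 280·a·d + 120·a^2 + 240·a·b - 175·d^2 - 75·a·d - 150·b·d    [distributive law]
= -318·b·d + 168·a·b - 144·b^2 + 164·a·b·d + 96·a^2·b + 192·a·b^2 - 140·b·d^2 - 120·b^2·d - 210·d - 90·a - 180·b + 205·a·d + 120·a^2 - 175·d^2    [combine like terms]

-318·b·d + 168·a·b - 144·b^2 + 164·a·b·d + 96·a^2·b + 192·a·b^2 - 140·b·d^2 - 120·b^2·d - 210·d - 90·a - 180·b + 205·a·d + 120·a^2 - 175·d^2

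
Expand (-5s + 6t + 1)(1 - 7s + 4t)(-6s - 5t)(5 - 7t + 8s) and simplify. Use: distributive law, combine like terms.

312s^2 + 481s^2t - 474s^3 + 3046s^3t - 1680s^4 - 51s^2t^2 + 430st^2 - 2122st^3 - 215t^2 - 250t^3 + 840t^4 - 30s + 2st - 25t

(-5s + 6t + 1)(1 - 7s + 4t)(-6s - 5t)(5 - 7t + 8s)
= (-5s + 35s^2 - 20st + 6t - 42st + 24t^2 + 1 - 7s + 4t)(-6s - 5t)(5 - 7t + 8s)    [distributive law]
= (-12s + 35s^2 - 62st + 10t + 24t^2 + 1)(-6s - 5t)(5 - 7t + 8s)    [combine like terms]
= (72s^2 + 60st - 210s^3 - 175s^2t + 372s^2t + 310st^2 - 60st - 50t^2 - 144st^2 - 120t^3 - 6s - 5t)(5 - 7t + 8s)    [distributive law]
= (72s^2 - 210s^3 + 197s^2t + 166st^2 - 50t^2 - 120t^3 - 6s - 5t)(5 - 7t + 8s)    [combine like terms]
= 360s^2 - 504s^2t + 576s^3 - 1050s^3 + 1470s^3t - 1680s^4 + 985s^2t - 1379s^2t^2 + 1576s^3t + 830st^2 - 1162st^3 + 1328s^2t^2 - 250t^2 + 350t^3 - 400st^2 - 600t^3 + 840t^4 - 960st^3 - 30s + 42st - 48s^2 - 25t + 35t^2 - 40st    [distributive law]
= 312s^2 + 481s^2t - 474s^3 + 3046s^3t - 1680s^4 - 51s^2t^2 + 430st^2 - 2122st^3 - 215t^2 - 250t^3 + 840t^4 - 30s + 2st - 25t    [combine like terms]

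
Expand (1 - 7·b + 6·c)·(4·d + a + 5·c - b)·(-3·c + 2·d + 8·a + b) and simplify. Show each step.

-2·c·d + 8·d^2 + 34·a·d + 2·b·d + 37·a·c + 8·a^2 - 7·a·b - 15·c^2 + 8·b·c - b^2 + 26·b·c·d - 56·b·d^2 - 238·a·b·d - 14·b^2·d - 301·a·b·c - 56·a^2·b + 49·a·b^2 + 153·b·c^2 - 62·b^2·c + 7·b^3 - 12·c^2·d + 48·c·d^2 + 204·a·c·d + 222·a·c^2 + 48·a^2·c - 90·c^3

(1 - 7·b + 6·c)·(4·d + a + 5·c - b)·(-3·c + 2·d + 8·a + b)
= (4·d + a + 5·c - b - 28·b·d - 7·a·b - 35·b·c + 7·b^2 + 24·c·d + 6·a·c + 30·c^2 - 6·b·c)·(-3·c + 2·d + 8·a + b)    [distributive law]
= (4·d + a + 5·c - b - 28·b·d - 7·a·b - 41·b·c + 7·b^2 + 24·c·d + 6·a·c + 30·c^2)·(-3·c + 2·d + 8·a + b)    [combine like terms]
= -12·c·d + 8·d^2 + 32·a·d + 4·b·d - 3·a·c + 2·a·d + 8·a^2 + a·b - 15·c^2 + 10·c·d + 40·a·c + 5·b·c + 3·b·c - 2·b·d - 8·a·b - b^2 + 84·b·c·d - 56·b·d^2 - 224·a·b·d - 28·b^2·d + 21·a·b·c - 14·a·b·d - 56·a^2·b - 7·a·b^2 + 123·b·c^2 - 82·b·c·d - 328·a·b·c - 41·b^2·c - 21·b^2·c + 14·b^2·d + 56·a·b^2 + 7·b^3 - 72·c^2·d + 48·c·d^2 + 192·a·c·d + 24·b·c·d - 18·a·c^2 + 12·a·c·d + 48·a^2·c + 6·a·b·c - 90·c^3 + 60·c^2·d + 240·a·c^2 + 30·b·c^2    [distributive law]
= -2·c·d + 8·d^2 + 34·a·d + 2·b·d + 37·a·c + 8·a^2 - 7·a·b - 15·c^2 + 8·b·c - b^2 + 26·b·c·d - 56·b·d^2 - 238·a·b·d - 14·b^2·d - 301·a·b·c - 56·a^2·b + 49·a·b^2 + 153·b·c^2 - 62·b^2·c + 7·b^3 - 12·c^2·d + 48·c·d^2 + 204·a·c·d + 222·a·c^2 + 48·a^2·c - 90·c^3    [combine like terms]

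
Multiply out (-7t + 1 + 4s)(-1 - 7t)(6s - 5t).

434st² - 245t³ - 6s + 5t - 24s² + 20st - 168s²t

(-7t + 1 + 4s)(-1 - 7t)(6s - 5t)
= (7t + 49t² - 1 - 7t - 4s - 28st)(6s - 5t)    [distributive law]
= (49t² - 1 - 4s - 28st)(6s - 5t)    [combine like terms]
= 294st² - 245t³ - 6s + 5t - 24s² + 20st - 168s²t + 140st²    [distributive law]
= 434st² - 245t³ - 6s + 5t - 24s² + 20st - 168s²t    [combine like terms]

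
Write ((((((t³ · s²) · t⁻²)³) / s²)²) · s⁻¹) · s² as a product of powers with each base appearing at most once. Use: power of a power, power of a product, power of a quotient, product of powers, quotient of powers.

s⁹t⁶

((((((t³ · s²) · t⁻²)³) / s²)²) · s⁻¹) · s²
= ((((((t³ · s²) · t⁻²)³)²) / ((s²)²)) · s⁻¹) · s²    [power of a quotient]
= (((((t³ · s²) · t⁻²)⁶) / ((s²)²)) · s⁻¹) · s²    [power of a power]
= (((((t³ · s²)⁶) · ((t⁻²)⁶)) / ((s²)²)) · s⁻¹) · s²    [power of a product]
= ((((((t³)⁶) · ((s²)⁶)) · ((t⁻²)⁶)) / ((s²)²)) · s⁻¹) · s²    [power of a product]
= ((((t¹⁸ · ((s²)⁶)) · ((t⁻²)⁶)) / ((s²)²)) · s⁻¹) · s²    [power of a power]
= ((((t¹⁸ · s¹²) · ((t⁻²)⁶)) / ((s²)²)) · s⁻¹) · s²    [power of a power]
= ((((t¹⁸ · s¹²) · t⁻¹²) / ((s²)²)) · s⁻¹) · s²    [power of a power]
= ((((t¹⁸ · s¹²) · t⁻¹²) / s⁴) · s⁻¹) · s²    [power of a power]
= s⁹t⁶    [quotient of powers; product of powers]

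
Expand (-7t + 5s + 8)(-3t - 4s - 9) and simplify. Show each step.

(-7t + 5s + 8)(-3t - 4s - 9)
= 21t^2 + 28st + 63t - 15st - 20s^2 - 45s - 24t - 32s - 72    [distributive law]
= 21t^2 + 13st + 39t - 20s^2 - 77s - 72    [combine like terms]

21t^2 + 13st + 39t - 20s^2 - 77s - 72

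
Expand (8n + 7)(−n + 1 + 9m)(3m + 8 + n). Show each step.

(8n + 7)(−n + 1 + 9m)(3m + 8 + n)
= (−8n^2 + 8n + 72mn − 7n + 7 + 63m)(3m + 8 + n)    [distributive law]
= (−8n^2 + n + 72mn + 7 + 63m)(3m + 8 + n)    [combine like terms]
= −24mn^2 − 64n^2 − 8n^3 + 3mn + 8n + n^2 + 216m^2n + 576mn + 72mn^2 + 21m + 56 + 7n + 189m^2 + 504m + 63mn    [distributive law]
= 48mn^2 − 63n^2 − 8n^3 + 642mn + 15n + 216m^2n + 525m + 56 + 189m^2    [combine like terms]

48mn^2 − 63n^2 − 8n^3 + 642mn + 15n + 216m^2n + 525m + 56 + 189m^2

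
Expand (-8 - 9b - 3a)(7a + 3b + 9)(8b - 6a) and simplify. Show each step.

(-8 - 9b - 3a)(7a + 3b + 9)(8b - 6a)
= (-56a - 24b - 72 - 63ab - 27b² - 81b - 21a² - 9ab - 27a)(8b - 6a)    [distributive law]
= (-83a - 105b - 72 - 72ab - 27b² - 21a²)(8b - 6a)    [combine like terms]
= -664ab + 498a² - 840b² + 630ab - 576b + 432a - 576ab² + 432a²b - 216b³ + 162ab² - 168a²b + 126a³    [distributive law]
= -34ab + 498a² - 840b² - 576b + 432a - 414ab² + 264a²b - 216b³ + 126a³    [combine like terms]

-34ab + 498a² - 840b² - 576b + 432a - 414ab² + 264a²b - 216b³ + 126a³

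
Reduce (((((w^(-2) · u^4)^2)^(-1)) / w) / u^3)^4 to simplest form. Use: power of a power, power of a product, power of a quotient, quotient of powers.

u^(-44)·w^12

(((((w^(-2) · u^4)^2)^(-1)) / w) / u^3)^4
= (((((w^(-2) · u^4)^2)^(-1)) / w)^4) / ((u^3)^4)    [power of a quotient]
= (((((w^(-2) · u^4)^2)^(-1))^4) / (w^4)) / ((u^3)^4)    [power of a quotient]
= ((((w^(-2) · u^4)^2)^(-4)) / (w^4)) / ((u^3)^4)    [power of a power]
= (((w^(-2) · u^4)^(-8)) / (w^4)) / ((u^3)^4)    [power of a power]
= ((((w^(-2))^(-8)) · ((u^4)^(-8))) / (w^4)) / ((u^3)^4)    [power of a product]
= ((w^16 · ((u^4)^(-8))) / (w^4)) / ((u^3)^4)    [power of a power]
= ((w^16 · u^(-32)) / (w^4)) / ((u^3)^4)    [power of a power]
= ((w^16 · u^(-32)) / w^4) / u^12    [power of a power]
= u^(-44)·w^12    [quotient of powers]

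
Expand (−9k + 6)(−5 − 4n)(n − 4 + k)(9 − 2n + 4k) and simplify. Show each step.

−423kn + 474kn² − 258k²n − 1410k − 435k² + 180k³ − 72kn³ + 72k²n² + 144k³n + 354n − 348n² + 1080 + 48n³

(−9k + 6)(−5 − 4n)(n − 4 + k)(9 − 2n + 4k)
= (45k + 36kn − 30 − 24n)(n − 4 + k)(9 − 2n + 4k)    [distributive law]
= (45kn − 180k + 45k² + 36kn² − 144kn + 36k²n − 30n + 120 − 30k − 24n² + 96n − 24kn)(9 − 2n + 4k)    [distributive law]
= (−123kn − 210k + 45k² + 36kn² + 36k²n + 66n + 120 − 24n²)(9 − 2n + 4k)    [combine like terms]
= −1107kn + 246kn² − 492k²n − 1890k + 420kn − 840k² + 405k² − 90k²n + 180k³ + 324kn² − 72kn³ + 144k²n² + 324k²n − 72k²n² + 144k³n + 594n − 132n² + 264kn + 1080 − 240n + 480k − 216n² + 48n³ − 96kn²    [distributive law]
= −423kn + 474kn² − 258k²n − 1410k − 435k² + 180k³ − 72kn³ + 72k²n² + 144k³n + 354n − 348n² + 1080 + 48n³    [combine like terms]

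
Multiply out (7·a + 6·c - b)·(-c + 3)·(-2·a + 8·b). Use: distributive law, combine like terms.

14·a²·c - 58·a·b·c - 42·a² + 174·a·b + 12·a·c² - 48·b·c² - 36·a·c + 144·b·c + 8·b²·c - 24·b²

(7·a + 6·c - b)·(-c + 3)·(-2·a + 8·b)
= (-7·a·c + 21·a - 6·c² + 18·c + b·c - 3·b)·(-2·a + 8·b)    [distributive law]
= 14·a²·c - 56·a·b·c - 42·a² + 168·a·b + 12·a·c² - 48·b·c² - 36·a·c + 144·b·c - 2·a·b·c + 8·b²·c + 6·a·b - 24·b²    [distributive law]
= 14·a²·c - 58·a·b·c - 42·a² + 174·a·b + 12·a·c² - 48·b·c² - 36·a·c + 144·b·c + 8·b²·c - 24·b²    [combine like terms]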